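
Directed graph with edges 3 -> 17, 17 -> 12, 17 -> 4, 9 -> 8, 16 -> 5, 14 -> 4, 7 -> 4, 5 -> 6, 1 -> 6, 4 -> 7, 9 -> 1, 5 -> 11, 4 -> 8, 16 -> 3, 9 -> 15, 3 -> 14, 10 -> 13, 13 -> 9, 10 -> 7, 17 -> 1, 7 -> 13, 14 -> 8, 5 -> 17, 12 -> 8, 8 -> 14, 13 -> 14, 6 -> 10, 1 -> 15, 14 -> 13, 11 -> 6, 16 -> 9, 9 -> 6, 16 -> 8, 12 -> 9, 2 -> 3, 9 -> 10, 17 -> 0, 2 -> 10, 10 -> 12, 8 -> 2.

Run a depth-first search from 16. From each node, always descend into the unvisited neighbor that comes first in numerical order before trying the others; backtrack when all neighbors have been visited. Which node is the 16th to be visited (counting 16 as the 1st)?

0

Visit 16
16 → 3
3 → 14
14 → 4
4 → 7
7 → 13
13 → 9
9 → 1
1 → 6
6 → 10
10 → 12
12 → 8
8 → 2
1 → 15
3 → 17
17 → 0
16 → 5
5 → 11

Visit order: 16, 3, 14, 4, 7, 13, 9, 1, 6, 10, 12, 8, 2, 15, 17, 0, 5, 11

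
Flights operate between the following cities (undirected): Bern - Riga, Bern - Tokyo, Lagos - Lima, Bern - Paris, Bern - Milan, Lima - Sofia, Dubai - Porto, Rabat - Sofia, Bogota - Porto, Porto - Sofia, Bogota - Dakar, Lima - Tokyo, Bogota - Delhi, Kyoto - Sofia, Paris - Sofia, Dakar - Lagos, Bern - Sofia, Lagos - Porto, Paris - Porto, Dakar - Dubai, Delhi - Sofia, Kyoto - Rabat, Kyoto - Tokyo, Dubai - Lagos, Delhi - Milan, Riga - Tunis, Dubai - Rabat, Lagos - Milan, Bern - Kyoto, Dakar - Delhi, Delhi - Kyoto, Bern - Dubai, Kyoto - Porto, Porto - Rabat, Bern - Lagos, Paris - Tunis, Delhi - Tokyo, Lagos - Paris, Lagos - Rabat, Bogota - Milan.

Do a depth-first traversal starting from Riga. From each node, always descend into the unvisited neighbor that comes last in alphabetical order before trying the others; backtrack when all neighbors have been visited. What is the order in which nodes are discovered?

Visit Riga
Riga → Tunis
Tunis → Paris
Paris → Sofia
Sofia → Rabat
Rabat → Porto
Porto → Lagos
Lagos → Milan
Milan → Delhi
Delhi → Tokyo
Tokyo → Lima
Tokyo → Kyoto
Kyoto → Bern
Bern → Dubai
Dubai → Dakar
Dakar → Bogota

Riga Tunis Paris Sofia Rabat Porto Lagos Milan Delhi Tokyo Lima Kyoto Bern Dubai Dakar Bogota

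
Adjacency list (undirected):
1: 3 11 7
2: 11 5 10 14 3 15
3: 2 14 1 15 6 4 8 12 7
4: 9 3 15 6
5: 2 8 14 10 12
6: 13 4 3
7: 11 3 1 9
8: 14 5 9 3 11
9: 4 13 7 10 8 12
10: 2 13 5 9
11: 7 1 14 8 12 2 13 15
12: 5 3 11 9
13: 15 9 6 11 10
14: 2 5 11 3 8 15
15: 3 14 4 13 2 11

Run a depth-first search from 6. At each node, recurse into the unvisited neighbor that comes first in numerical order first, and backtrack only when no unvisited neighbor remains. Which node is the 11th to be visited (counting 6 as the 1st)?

Visit 6
6 → 3
3 → 1
1 → 7
7 → 9
9 → 4
4 → 15
15 → 2
2 → 5
5 → 8
8 → 11
11 → 12
11 → 13
13 → 10
11 → 14

Visit order: 6, 3, 1, 7, 9, 4, 15, 2, 5, 8, 11, 12, 13, 10, 14

11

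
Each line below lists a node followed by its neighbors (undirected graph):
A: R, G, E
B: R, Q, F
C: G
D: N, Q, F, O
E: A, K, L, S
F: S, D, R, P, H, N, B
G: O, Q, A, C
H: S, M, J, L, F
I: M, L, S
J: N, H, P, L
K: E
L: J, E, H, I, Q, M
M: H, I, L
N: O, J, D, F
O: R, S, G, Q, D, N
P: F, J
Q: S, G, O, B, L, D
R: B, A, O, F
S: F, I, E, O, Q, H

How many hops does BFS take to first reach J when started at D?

2

Level 0: D
Level 1: F, N, O, Q
Level 2: B, G, H, J, L, P, R, S
Level 3: A, C, E, I, M
Level 4: K
J first appears at level 2.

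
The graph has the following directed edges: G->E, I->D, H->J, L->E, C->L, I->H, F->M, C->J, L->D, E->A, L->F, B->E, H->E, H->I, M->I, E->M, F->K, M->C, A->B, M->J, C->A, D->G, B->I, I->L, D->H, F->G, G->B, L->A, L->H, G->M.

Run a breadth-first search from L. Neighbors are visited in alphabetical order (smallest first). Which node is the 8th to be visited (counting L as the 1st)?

G

Visit L; enqueue A, D, E, F, H → queue [A, D, E, F, H]
Visit A; enqueue B → queue [D, E, F, H, B]
Visit D; enqueue G → queue [E, F, H, B, G]
Visit E; enqueue M → queue [F, H, B, G, M]
Visit F; enqueue K → queue [H, B, G, M, K]
Visit H; enqueue I, J → queue [B, G, M, K, I, J]
Visit B → queue [G, M, K, I, J]
Visit G → queue [M, K, I, J]
Visit M; enqueue C → queue [K, I, J, C]
Visit K → queue [I, J, C]
Visit I → queue [J, C]
Visit J → queue [C]
Visit C → queue []

Visit order: L, A, D, E, F, H, B, G, M, K, I, J, C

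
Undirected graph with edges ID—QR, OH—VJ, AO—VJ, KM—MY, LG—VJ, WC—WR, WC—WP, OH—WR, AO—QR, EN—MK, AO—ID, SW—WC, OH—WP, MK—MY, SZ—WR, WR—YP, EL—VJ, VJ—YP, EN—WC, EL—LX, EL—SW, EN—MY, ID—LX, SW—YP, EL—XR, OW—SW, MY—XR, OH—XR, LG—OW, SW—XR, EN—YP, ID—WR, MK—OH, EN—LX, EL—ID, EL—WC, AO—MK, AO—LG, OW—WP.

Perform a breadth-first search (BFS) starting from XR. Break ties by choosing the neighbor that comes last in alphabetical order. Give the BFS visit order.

Visit XR; enqueue SW, OH, MY, EL → queue [SW, OH, MY, EL]
Visit SW; enqueue YP, WC, OW → queue [OH, MY, EL, YP, WC, OW]
Visit OH; enqueue WR, WP, VJ, MK → queue [MY, EL, YP, WC, OW, WR, WP, VJ, MK]
Visit MY; enqueue KM, EN → queue [EL, YP, WC, OW, WR, WP, VJ, MK, KM, EN]
Visit EL; enqueue LX, ID → queue [YP, WC, OW, WR, WP, VJ, MK, KM, EN, LX, ID]
Visit YP → queue [WC, OW, WR, WP, VJ, MK, KM, EN, LX, ID]
Visit WC → queue [OW, WR, WP, VJ, MK, KM, EN, LX, ID]
Visit OW; enqueue LG → queue [WR, WP, VJ, MK, KM, EN, LX, ID, LG]
Visit WR; enqueue SZ → queue [WP, VJ, MK, KM, EN, LX, ID, LG, SZ]
Visit WP → queue [VJ, MK, KM, EN, LX, ID, LG, SZ]
Visit VJ; enqueue AO → queue [MK, KM, EN, LX, ID, LG, SZ, AO]
Visit MK → queue [KM, EN, LX, ID, LG, SZ, AO]
Visit KM → queue [EN, LX, ID, LG, SZ, AO]
Visit EN → queue [LX, ID, LG, SZ, AO]
Visit LX → queue [ID, LG, SZ, AO]
Visit ID; enqueue QR → queue [LG, SZ, AO, QR]
Visit LG → queue [SZ, AO, QR]
Visit SZ → queue [AO, QR]
Visit AO → queue [QR]
Visit QR → queue []

XR -> SW -> OH -> MY -> EL -> YP -> WC -> OW -> WR -> WP -> VJ -> MK -> KM -> EN -> LX -> ID -> LG -> SZ -> AO -> QR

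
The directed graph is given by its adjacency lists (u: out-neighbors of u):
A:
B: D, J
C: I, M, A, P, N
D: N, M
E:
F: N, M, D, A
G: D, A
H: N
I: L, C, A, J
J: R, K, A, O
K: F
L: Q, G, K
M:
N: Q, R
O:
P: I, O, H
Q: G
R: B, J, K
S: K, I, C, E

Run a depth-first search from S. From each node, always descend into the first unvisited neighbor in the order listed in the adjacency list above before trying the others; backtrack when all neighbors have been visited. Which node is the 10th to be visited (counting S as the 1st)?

R

Visit S
S → K
K → F
F → N
N → Q
Q → G
G → D
D → M
G → A
N → R
R → B
B → J
J → O
S → I
I → L
I → C
C → P
P → H
S → E

Visit order: S, K, F, N, Q, G, D, M, A, R, B, J, O, I, L, C, P, H, E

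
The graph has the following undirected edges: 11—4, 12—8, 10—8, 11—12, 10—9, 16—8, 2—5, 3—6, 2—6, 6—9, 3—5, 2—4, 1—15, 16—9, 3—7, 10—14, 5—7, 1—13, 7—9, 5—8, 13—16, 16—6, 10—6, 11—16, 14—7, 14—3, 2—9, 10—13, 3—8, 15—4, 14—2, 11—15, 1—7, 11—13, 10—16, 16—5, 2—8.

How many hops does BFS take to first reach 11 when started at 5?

Level 0: 5
Level 1: 2, 3, 7, 8, 16
Level 2: 1, 4, 6, 9, 10, 11, 12, 13, 14
Level 3: 15
11 first appears at level 2.

2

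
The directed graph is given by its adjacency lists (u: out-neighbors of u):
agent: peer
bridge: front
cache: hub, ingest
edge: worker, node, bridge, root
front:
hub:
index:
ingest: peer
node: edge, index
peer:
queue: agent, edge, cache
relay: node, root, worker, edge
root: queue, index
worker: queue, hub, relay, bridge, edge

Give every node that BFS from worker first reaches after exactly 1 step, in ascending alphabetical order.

bridge, edge, hub, queue, relay

Level 0: worker
Level 1: bridge, edge, hub, queue, relay
Level 2: agent, cache, front, node, root
Level 3: index, ingest, peer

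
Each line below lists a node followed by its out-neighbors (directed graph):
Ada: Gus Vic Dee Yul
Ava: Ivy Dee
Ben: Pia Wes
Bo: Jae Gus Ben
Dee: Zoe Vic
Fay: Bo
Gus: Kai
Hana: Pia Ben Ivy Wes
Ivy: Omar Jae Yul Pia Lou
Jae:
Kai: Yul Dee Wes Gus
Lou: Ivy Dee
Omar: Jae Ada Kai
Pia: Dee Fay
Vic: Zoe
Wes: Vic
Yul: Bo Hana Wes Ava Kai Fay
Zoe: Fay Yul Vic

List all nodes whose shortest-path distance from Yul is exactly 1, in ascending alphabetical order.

Ava, Bo, Fay, Hana, Kai, Wes

Level 0: Yul
Level 1: Ava, Bo, Fay, Hana, Kai, Wes
Level 2: Ben, Dee, Gus, Ivy, Jae, Pia, Vic
Level 3: Lou, Omar, Zoe
Level 4: Ada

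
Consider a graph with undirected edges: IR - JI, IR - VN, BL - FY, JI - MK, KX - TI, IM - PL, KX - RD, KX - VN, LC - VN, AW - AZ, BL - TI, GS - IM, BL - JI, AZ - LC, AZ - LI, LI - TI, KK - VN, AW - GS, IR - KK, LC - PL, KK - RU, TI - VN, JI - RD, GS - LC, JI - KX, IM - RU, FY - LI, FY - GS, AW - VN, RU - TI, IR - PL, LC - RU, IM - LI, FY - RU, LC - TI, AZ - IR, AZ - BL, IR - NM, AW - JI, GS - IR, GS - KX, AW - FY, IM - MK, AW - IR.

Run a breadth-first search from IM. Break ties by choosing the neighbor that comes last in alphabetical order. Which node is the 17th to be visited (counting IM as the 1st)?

Visit IM; enqueue RU, PL, MK, LI, GS → queue [RU, PL, MK, LI, GS]
Visit RU; enqueue TI, LC, KK, FY → queue [PL, MK, LI, GS, TI, LC, KK, FY]
Visit PL; enqueue IR → queue [MK, LI, GS, TI, LC, KK, FY, IR]
Visit MK; enqueue JI → queue [LI, GS, TI, LC, KK, FY, IR, JI]
Visit LI; enqueue AZ → queue [GS, TI, LC, KK, FY, IR, JI, AZ]
Visit GS; enqueue KX, AW → queue [TI, LC, KK, FY, IR, JI, AZ, KX, AW]
Visit TI; enqueue VN, BL → queue [LC, KK, FY, IR, JI, AZ, KX, AW, VN, BL]
Visit LC → queue [KK, FY, IR, JI, AZ, KX, AW, VN, BL]
Visit KK → queue [FY, IR, JI, AZ, KX, AW, VN, BL]
Visit FY → queue [IR, JI, AZ, KX, AW, VN, BL]
Visit IR; enqueue NM → queue [JI, AZ, KX, AW, VN, BL, NM]
Visit JI; enqueue RD → queue [AZ, KX, AW, VN, BL, NM, RD]
Visit AZ → queue [KX, AW, VN, BL, NM, RD]
Visit KX → queue [AW, VN, BL, NM, RD]
Visit AW → queue [VN, BL, NM, RD]
Visit VN → queue [BL, NM, RD]
Visit BL → queue [NM, RD]
Visit NM → queue [RD]
Visit RD → queue []

Visit order: IM, RU, PL, MK, LI, GS, TI, LC, KK, FY, IR, JI, AZ, KX, AW, VN, BL, NM, RD

BL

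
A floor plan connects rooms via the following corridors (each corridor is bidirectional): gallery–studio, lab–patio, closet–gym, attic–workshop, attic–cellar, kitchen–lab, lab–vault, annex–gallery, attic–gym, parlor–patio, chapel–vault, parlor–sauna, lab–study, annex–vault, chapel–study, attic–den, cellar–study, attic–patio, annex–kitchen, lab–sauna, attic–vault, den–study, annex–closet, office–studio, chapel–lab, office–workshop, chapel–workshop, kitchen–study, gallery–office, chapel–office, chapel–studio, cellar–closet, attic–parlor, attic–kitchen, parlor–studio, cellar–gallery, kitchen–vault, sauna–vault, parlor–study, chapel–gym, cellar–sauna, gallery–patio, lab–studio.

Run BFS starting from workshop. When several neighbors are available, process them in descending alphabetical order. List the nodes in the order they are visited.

workshop, office, chapel, attic, studio, gallery, vault, study, lab, gym, patio, parlor, kitchen, den, cellar, annex, sauna, closet

Visit workshop; enqueue office, chapel, attic → queue [office, chapel, attic]
Visit office; enqueue studio, gallery → queue [chapel, attic, studio, gallery]
Visit chapel; enqueue vault, study, lab, gym → queue [attic, studio, gallery, vault, study, lab, gym]
Visit attic; enqueue patio, parlor, kitchen, den, cellar → queue [studio, gallery, vault, study, lab, gym, patio, parlor, kitchen, den, cellar]
Visit studio → queue [gallery, vault, study, lab, gym, patio, parlor, kitchen, den, cellar]
Visit gallery; enqueue annex → queue [vault, study, lab, gym, patio, parlor, kitchen, den, cellar, annex]
Visit vault; enqueue sauna → queue [study, lab, gym, patio, parlor, kitchen, den, cellar, annex, sauna]
Visit study → queue [lab, gym, patio, parlor, kitchen, den, cellar, annex, sauna]
Visit lab → queue [gym, patio, parlor, kitchen, den, cellar, annex, sauna]
Visit gym; enqueue closet → queue [patio, parlor, kitchen, den, cellar, annex, sauna, closet]
Visit patio → queue [parlor, kitchen, den, cellar, annex, sauna, closet]
Visit parlor → queue [kitchen, den, cellar, annex, sauna, closet]
Visit kitchen → queue [den, cellar, annex, sauna, closet]
Visit den → queue [cellar, annex, sauna, closet]
Visit cellar → queue [annex, sauna, closet]
Visit annex → queue [sauna, closet]
Visit sauna → queue [closet]
Visit closet → queue []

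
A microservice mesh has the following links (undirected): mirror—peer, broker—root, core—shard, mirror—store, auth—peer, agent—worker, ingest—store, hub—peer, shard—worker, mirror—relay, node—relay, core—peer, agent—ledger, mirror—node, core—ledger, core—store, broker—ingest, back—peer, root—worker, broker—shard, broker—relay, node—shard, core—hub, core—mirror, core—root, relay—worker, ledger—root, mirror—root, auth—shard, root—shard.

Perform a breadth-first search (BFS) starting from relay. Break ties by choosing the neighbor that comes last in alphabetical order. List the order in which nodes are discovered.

relay -> worker -> node -> mirror -> broker -> shard -> root -> agent -> store -> peer -> core -> ingest -> auth -> ledger -> hub -> back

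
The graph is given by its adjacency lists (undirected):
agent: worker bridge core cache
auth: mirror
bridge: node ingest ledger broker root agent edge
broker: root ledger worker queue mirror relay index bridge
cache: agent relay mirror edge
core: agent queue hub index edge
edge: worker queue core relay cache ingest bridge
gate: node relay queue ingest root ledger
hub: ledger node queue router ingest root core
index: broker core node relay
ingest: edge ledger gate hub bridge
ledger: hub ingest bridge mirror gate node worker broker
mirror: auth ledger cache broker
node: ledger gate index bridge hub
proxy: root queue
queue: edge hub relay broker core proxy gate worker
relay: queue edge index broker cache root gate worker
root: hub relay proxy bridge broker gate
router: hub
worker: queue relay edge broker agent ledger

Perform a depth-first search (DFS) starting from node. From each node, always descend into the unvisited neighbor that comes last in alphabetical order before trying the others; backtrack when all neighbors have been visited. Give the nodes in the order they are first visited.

node, ledger, worker, relay, root, proxy, queue, hub, router, ingest, gate, edge, core, index, broker, mirror, cache, agent, bridge, auth

Visit node
node → ledger
ledger → worker
worker → relay
relay → root
root → proxy
proxy → queue
queue → hub
hub → router
hub → ingest
ingest → gate
ingest → edge
edge → core
core → index
index → broker
broker → mirror
mirror → cache
cache → agent
agent → bridge
mirror → auth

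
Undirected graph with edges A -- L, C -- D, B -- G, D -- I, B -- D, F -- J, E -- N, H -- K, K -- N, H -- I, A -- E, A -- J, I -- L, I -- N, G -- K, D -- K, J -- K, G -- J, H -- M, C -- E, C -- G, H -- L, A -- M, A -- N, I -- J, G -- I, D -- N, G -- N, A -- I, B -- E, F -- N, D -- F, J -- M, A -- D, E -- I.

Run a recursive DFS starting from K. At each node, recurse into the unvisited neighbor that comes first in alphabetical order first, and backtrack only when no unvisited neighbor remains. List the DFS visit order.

K, D, A, E, B, G, C, I, H, L, M, J, F, N

Visit K
K → D
D → A
A → E
E → B
B → G
G → C
G → I
I → H
H → L
H → M
M → J
J → F
F → N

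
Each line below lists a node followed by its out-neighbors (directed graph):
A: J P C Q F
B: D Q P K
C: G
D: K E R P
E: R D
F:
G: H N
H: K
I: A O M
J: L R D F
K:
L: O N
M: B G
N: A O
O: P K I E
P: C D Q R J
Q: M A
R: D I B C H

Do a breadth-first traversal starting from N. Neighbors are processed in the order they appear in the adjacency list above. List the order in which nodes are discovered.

N -> A -> O -> J -> P -> C -> Q -> F -> K -> I -> E -> L -> R -> D -> G -> M -> B -> H

Visit N; enqueue A, O → queue [A, O]
Visit A; enqueue J, P, C, Q, F → queue [O, J, P, C, Q, F]
Visit O; enqueue K, I, E → queue [J, P, C, Q, F, K, I, E]
Visit J; enqueue L, R, D → queue [P, C, Q, F, K, I, E, L, R, D]
Visit P → queue [C, Q, F, K, I, E, L, R, D]
Visit C; enqueue G → queue [Q, F, K, I, E, L, R, D, G]
Visit Q; enqueue M → queue [F, K, I, E, L, R, D, G, M]
Visit F → queue [K, I, E, L, R, D, G, M]
Visit K → queue [I, E, L, R, D, G, M]
Visit I → queue [E, L, R, D, G, M]
Visit E → queue [L, R, D, G, M]
Visit L → queue [R, D, G, M]
Visit R; enqueue B, H → queue [D, G, M, B, H]
Visit D → queue [G, M, B, H]
Visit G → queue [M, B, H]
Visit M → queue [B, H]
Visit B → queue [H]
Visit H → queue []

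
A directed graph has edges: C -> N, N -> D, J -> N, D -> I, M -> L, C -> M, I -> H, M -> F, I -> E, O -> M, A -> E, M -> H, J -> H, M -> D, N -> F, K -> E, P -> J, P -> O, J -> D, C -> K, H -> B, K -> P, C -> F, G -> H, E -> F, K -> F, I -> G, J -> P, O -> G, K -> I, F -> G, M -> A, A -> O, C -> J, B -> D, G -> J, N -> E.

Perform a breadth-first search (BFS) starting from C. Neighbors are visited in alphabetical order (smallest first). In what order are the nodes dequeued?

Visit C; enqueue F, J, K, M, N → queue [F, J, K, M, N]
Visit F; enqueue G → queue [J, K, M, N, G]
Visit J; enqueue D, H, P → queue [K, M, N, G, D, H, P]
Visit K; enqueue E, I → queue [M, N, G, D, H, P, E, I]
Visit M; enqueue A, L → queue [N, G, D, H, P, E, I, A, L]
Visit N → queue [G, D, H, P, E, I, A, L]
Visit G → queue [D, H, P, E, I, A, L]
Visit D → queue [H, P, E, I, A, L]
Visit H; enqueue B → queue [P, E, I, A, L, B]
Visit P; enqueue O → queue [E, I, A, L, B, O]
Visit E → queue [I, A, L, B, O]
Visit I → queue [A, L, B, O]
Visit A → queue [L, B, O]
Visit L → queue [B, O]
Visit B → queue [O]
Visit O → queue []

C → F → J → K → M → N → G → D → H → P → E → I → A → L → B → O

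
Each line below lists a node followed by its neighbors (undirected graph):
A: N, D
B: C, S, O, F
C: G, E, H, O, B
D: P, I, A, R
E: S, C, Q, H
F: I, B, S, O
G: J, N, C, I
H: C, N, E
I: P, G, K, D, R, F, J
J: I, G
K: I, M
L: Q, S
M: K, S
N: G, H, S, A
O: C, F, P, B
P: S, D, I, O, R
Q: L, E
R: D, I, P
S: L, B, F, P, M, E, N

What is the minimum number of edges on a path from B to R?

Level 0: B
Level 1: C, F, O, S
Level 2: E, G, H, I, L, M, N, P
Level 3: A, D, J, K, Q, R
R first appears at level 3.

3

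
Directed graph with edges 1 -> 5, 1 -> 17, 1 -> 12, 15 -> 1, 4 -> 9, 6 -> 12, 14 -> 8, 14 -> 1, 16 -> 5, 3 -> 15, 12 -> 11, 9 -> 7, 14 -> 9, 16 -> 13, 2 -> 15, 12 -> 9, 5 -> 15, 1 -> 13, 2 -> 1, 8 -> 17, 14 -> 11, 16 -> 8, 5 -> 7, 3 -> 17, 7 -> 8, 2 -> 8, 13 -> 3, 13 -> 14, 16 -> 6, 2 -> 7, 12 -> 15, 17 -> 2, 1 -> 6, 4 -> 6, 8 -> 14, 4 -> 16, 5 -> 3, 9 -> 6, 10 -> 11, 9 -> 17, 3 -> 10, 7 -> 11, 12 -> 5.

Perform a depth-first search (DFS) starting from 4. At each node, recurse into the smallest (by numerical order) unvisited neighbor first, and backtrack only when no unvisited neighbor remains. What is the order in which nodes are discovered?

4 → 6 → 12 → 5 → 3 → 10 → 11 → 15 → 1 → 13 → 14 → 8 → 17 → 2 → 7 → 9 → 16

Visit 4
4 → 6
6 → 12
12 → 5
5 → 3
3 → 10
10 → 11
3 → 15
15 → 1
1 → 13
13 → 14
14 → 8
8 → 17
17 → 2
2 → 7
14 → 9
4 → 16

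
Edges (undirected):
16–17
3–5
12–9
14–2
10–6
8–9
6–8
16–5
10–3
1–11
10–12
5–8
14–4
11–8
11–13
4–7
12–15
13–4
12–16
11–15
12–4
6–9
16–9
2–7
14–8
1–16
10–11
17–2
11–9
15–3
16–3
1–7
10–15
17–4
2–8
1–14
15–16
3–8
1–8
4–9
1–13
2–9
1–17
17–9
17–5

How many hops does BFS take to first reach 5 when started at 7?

Level 0: 7
Level 1: 1, 2, 4
Level 2: 8, 9, 11, 12, 13, 14, 16, 17
Level 3: 3, 5, 6, 10, 15
5 first appears at level 3.

3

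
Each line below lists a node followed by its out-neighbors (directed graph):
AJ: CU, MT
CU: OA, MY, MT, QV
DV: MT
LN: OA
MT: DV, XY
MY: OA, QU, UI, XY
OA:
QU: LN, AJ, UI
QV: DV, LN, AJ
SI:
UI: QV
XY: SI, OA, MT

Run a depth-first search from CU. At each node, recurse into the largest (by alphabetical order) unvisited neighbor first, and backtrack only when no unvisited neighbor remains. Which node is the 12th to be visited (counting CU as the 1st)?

Visit CU
CU → QV
QV → LN
LN → OA
QV → DV
DV → MT
MT → XY
XY → SI
QV → AJ
CU → MY
MY → UI
MY → QU

Visit order: CU, QV, LN, OA, DV, MT, XY, SI, AJ, MY, UI, QU

QU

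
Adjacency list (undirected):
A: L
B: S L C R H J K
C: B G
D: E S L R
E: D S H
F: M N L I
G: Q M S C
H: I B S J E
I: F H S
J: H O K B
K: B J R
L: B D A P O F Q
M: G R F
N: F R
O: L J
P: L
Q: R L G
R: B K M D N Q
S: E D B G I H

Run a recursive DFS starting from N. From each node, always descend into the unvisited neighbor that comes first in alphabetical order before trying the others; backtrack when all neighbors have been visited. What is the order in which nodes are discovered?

Visit N
N → F
F → I
I → H
H → B
B → C
C → G
G → M
M → R
R → D
D → E
E → S
D → L
L → A
L → O
O → J
J → K
L → P
L → Q

N, F, I, H, B, C, G, M, R, D, E, S, L, A, O, J, K, P, Q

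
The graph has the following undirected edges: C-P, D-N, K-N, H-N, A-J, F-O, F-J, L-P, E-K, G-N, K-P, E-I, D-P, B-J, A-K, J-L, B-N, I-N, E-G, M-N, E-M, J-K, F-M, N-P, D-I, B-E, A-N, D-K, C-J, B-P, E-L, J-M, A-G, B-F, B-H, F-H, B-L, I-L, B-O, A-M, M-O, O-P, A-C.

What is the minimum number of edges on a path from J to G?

2

Level 0: J
Level 1: A, B, C, F, K, L, M
Level 2: D, E, G, H, I, N, O, P
G first appears at level 2.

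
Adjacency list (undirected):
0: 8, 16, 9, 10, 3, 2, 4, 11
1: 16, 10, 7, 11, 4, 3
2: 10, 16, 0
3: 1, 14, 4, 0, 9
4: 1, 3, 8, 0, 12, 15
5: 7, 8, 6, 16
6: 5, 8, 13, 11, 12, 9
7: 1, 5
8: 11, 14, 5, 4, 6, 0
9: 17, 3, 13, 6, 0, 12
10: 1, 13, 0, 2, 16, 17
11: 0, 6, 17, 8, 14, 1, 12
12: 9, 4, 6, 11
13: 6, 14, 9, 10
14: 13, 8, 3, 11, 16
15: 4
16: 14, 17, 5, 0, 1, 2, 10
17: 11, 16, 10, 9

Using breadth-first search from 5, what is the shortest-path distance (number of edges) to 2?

Level 0: 5
Level 1: 6, 7, 8, 16
Level 2: 0, 1, 2, 4, 9, 10, 11, 12, 13, 14, 17
Level 3: 3, 15
2 first appears at level 2.

2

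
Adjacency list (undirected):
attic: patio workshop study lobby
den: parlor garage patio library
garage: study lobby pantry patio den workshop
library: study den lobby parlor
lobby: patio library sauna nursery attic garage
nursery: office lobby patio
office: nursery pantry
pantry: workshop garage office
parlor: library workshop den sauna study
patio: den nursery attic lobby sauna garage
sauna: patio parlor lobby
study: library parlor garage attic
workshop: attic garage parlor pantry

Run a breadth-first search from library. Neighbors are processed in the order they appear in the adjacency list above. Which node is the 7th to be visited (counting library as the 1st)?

attic

Visit library; enqueue study, den, lobby, parlor → queue [study, den, lobby, parlor]
Visit study; enqueue garage, attic → queue [den, lobby, parlor, garage, attic]
Visit den; enqueue patio → queue [lobby, parlor, garage, attic, patio]
Visit lobby; enqueue sauna, nursery → queue [parlor, garage, attic, patio, sauna, nursery]
Visit parlor; enqueue workshop → queue [garage, attic, patio, sauna, nursery, workshop]
Visit garage; enqueue pantry → queue [attic, patio, sauna, nursery, workshop, pantry]
Visit attic → queue [patio, sauna, nursery, workshop, pantry]
Visit patio → queue [sauna, nursery, workshop, pantry]
Visit sauna → queue [nursery, workshop, pantry]
Visit nursery; enqueue office → queue [workshop, pantry, office]
Visit workshop → queue [pantry, office]
Visit pantry → queue [office]
Visit office → queue []

Visit order: library, study, den, lobby, parlor, garage, attic, patio, sauna, nursery, workshop, pantry, office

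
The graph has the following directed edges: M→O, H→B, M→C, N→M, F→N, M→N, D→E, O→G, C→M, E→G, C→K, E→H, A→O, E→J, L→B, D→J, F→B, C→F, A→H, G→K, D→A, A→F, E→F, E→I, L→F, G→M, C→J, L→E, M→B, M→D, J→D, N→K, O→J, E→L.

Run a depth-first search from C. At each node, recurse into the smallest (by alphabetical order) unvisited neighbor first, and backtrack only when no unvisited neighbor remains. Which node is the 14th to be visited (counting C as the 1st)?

I

Visit C
C → F
F → B
F → N
N → K
N → M
M → D
D → A
A → H
A → O
O → G
O → J
D → E
E → I
E → L

Visit order: C, F, B, N, K, M, D, A, H, O, G, J, E, I, L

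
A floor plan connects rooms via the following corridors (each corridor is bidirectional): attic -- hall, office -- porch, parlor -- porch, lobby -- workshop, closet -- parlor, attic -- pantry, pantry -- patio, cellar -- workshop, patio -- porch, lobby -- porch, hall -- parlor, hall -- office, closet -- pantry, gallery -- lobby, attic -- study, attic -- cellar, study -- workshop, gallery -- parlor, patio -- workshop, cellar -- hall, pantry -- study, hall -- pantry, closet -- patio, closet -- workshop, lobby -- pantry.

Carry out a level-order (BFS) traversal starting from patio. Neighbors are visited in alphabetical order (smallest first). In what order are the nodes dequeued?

Visit patio; enqueue closet, pantry, porch, workshop → queue [closet, pantry, porch, workshop]
Visit closet; enqueue parlor → queue [pantry, porch, workshop, parlor]
Visit pantry; enqueue attic, hall, lobby, study → queue [porch, workshop, parlor, attic, hall, lobby, study]
Visit porch; enqueue office → queue [workshop, parlor, attic, hall, lobby, study, office]
Visit workshop; enqueue cellar → queue [parlor, attic, hall, lobby, study, office, cellar]
Visit parlor; enqueue gallery → queue [attic, hall, lobby, study, office, cellar, gallery]
Visit attic → queue [hall, lobby, study, office, cellar, gallery]
Visit hall → queue [lobby, study, office, cellar, gallery]
Visit lobby → queue [study, office, cellar, gallery]
Visit study → queue [office, cellar, gallery]
Visit office → queue [cellar, gallery]
Visit cellar → queue [gallery]
Visit gallery → queue []

patio -> closet -> pantry -> porch -> workshop -> parlor -> attic -> hall -> lobby -> study -> office -> cellar -> gallery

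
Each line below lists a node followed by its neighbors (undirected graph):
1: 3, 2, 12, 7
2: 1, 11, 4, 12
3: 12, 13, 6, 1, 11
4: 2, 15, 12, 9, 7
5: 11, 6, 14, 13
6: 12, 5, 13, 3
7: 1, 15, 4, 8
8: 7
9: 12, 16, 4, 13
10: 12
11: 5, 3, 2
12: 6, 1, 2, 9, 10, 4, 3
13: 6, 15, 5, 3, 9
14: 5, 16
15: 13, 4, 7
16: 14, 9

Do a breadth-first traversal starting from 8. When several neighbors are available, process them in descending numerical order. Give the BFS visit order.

Visit 8; enqueue 7 → queue [7]
Visit 7; enqueue 15, 4, 1 → queue [15, 4, 1]
Visit 15; enqueue 13 → queue [4, 1, 13]
Visit 4; enqueue 12, 9, 2 → queue [1, 13, 12, 9, 2]
Visit 1; enqueue 3 → queue [13, 12, 9, 2, 3]
Visit 13; enqueue 6, 5 → queue [12, 9, 2, 3, 6, 5]
Visit 12; enqueue 10 → queue [9, 2, 3, 6, 5, 10]
Visit 9; enqueue 16 → queue [2, 3, 6, 5, 10, 16]
Visit 2; enqueue 11 → queue [3, 6, 5, 10, 16, 11]
Visit 3 → queue [6, 5, 10, 16, 11]
Visit 6 → queue [5, 10, 16, 11]
Visit 5; enqueue 14 → queue [10, 16, 11, 14]
Visit 10 → queue [16, 11, 14]
Visit 16 → queue [11, 14]
Visit 11 → queue [14]
Visit 14 → queue []

8 -> 7 -> 15 -> 4 -> 1 -> 13 -> 12 -> 9 -> 2 -> 3 -> 6 -> 5 -> 10 -> 16 -> 11 -> 14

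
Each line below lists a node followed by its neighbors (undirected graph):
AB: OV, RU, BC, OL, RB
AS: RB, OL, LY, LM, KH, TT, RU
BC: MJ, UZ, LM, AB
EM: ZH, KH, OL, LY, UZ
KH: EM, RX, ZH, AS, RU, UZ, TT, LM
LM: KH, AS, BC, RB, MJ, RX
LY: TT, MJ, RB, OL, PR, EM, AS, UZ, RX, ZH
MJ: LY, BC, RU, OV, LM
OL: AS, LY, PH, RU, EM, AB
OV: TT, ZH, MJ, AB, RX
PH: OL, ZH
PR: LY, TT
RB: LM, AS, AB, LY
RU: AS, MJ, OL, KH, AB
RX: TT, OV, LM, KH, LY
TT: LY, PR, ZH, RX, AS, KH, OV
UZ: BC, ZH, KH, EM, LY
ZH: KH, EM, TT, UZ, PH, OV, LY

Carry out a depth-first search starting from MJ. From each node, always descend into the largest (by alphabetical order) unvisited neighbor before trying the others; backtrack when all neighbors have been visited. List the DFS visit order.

Visit MJ
MJ → RU
RU → OL
OL → PH
PH → ZH
ZH → UZ
UZ → LY
LY → TT
TT → RX
RX → OV
OV → AB
AB → RB
RB → LM
LM → KH
KH → EM
KH → AS
LM → BC
TT → PR

MJ RU OL PH ZH UZ LY TT RX OV AB RB LM KH EM AS BC PR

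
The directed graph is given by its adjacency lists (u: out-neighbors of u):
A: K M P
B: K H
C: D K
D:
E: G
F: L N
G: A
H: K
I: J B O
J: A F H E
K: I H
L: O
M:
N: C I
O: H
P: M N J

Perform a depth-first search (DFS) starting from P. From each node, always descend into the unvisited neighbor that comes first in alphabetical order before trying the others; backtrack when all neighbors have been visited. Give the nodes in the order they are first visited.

P → J → A → K → H → I → B → O → M → E → G → F → L → N → C → D

Visit P
P → J
J → A
A → K
K → H
K → I
I → B
I → O
A → M
J → E
E → G
J → F
F → L
F → N
N → C
C → D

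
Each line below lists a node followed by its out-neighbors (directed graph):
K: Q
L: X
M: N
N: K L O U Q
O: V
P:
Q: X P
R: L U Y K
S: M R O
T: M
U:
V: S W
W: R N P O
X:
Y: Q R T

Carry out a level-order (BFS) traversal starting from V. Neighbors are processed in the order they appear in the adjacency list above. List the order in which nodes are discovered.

Visit V; enqueue S, W → queue [S, W]
Visit S; enqueue M, R, O → queue [W, M, R, O]
Visit W; enqueue N, P → queue [M, R, O, N, P]
Visit M → queue [R, O, N, P]
Visit R; enqueue L, U, Y, K → queue [O, N, P, L, U, Y, K]
Visit O → queue [N, P, L, U, Y, K]
Visit N; enqueue Q → queue [P, L, U, Y, K, Q]
Visit P → queue [L, U, Y, K, Q]
Visit L; enqueue X → queue [U, Y, K, Q, X]
Visit U → queue [Y, K, Q, X]
Visit Y; enqueue T → queue [K, Q, X, T]
Visit K → queue [Q, X, T]
Visit Q → queue [X, T]
Visit X → queue [T]
Visit T → queue []

V → S → W → M → R → O → N → P → L → U → Y → K → Q → X → T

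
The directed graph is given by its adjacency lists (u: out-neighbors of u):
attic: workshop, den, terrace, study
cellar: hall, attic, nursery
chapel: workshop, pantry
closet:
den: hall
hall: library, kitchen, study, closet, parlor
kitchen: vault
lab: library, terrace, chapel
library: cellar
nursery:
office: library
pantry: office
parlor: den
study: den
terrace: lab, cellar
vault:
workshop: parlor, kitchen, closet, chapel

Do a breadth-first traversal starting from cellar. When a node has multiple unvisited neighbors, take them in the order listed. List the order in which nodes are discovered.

cellar, hall, attic, nursery, library, kitchen, study, closet, parlor, workshop, den, terrace, vault, chapel, lab, pantry, office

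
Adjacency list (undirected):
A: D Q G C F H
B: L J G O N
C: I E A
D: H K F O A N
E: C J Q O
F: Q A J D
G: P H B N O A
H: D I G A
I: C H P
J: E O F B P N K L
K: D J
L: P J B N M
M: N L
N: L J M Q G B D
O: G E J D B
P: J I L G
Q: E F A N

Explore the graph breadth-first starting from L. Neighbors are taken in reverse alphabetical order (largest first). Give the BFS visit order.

L, P, N, M, J, B, I, G, Q, D, O, K, F, E, H, C, A

Visit L; enqueue P, N, M, J, B → queue [P, N, M, J, B]
Visit P; enqueue I, G → queue [N, M, J, B, I, G]
Visit N; enqueue Q, D → queue [M, J, B, I, G, Q, D]
Visit M → queue [J, B, I, G, Q, D]
Visit J; enqueue O, K, F, E → queue [B, I, G, Q, D, O, K, F, E]
Visit B → queue [I, G, Q, D, O, K, F, E]
Visit I; enqueue H, C → queue [G, Q, D, O, K, F, E, H, C]
Visit G; enqueue A → queue [Q, D, O, K, F, E, H, C, A]
Visit Q → queue [D, O, K, F, E, H, C, A]
Visit D → queue [O, K, F, E, H, C, A]
Visit O → queue [K, F, E, H, C, A]
Visit K → queue [F, E, H, C, A]
Visit F → queue [E, H, C, A]
Visit E → queue [H, C, A]
Visit H → queue [C, A]
Visit C → queue [A]
Visit A → queue []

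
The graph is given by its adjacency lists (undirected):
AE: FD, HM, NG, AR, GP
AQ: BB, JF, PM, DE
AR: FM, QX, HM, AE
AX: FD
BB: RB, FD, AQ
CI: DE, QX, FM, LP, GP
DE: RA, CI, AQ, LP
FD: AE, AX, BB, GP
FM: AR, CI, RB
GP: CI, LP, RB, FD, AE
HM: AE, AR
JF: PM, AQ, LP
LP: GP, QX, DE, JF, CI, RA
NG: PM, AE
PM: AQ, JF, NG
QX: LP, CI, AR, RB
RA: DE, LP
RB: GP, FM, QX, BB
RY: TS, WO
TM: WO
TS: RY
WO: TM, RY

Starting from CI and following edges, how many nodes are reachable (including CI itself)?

BFS from CI visits: CI, QX, LP, GP, FM, DE, RB, AR, RA, JF, FD, AE, AQ, BB, HM, PM, AX, NG
Reachable nodes: 18 of 22 total.

18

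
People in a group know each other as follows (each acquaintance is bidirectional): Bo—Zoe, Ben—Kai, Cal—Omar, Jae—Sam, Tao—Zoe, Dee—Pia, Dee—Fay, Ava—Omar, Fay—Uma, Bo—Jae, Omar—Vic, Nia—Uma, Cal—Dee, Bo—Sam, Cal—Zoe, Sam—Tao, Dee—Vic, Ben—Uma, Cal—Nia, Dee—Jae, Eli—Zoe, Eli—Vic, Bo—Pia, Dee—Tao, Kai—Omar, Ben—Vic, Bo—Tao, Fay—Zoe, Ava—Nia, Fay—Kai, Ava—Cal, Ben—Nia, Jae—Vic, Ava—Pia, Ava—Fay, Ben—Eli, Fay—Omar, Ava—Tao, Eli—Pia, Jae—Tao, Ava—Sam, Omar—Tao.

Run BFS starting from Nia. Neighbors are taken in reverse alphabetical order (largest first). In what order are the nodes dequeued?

Nia Uma Cal Ben Ava Fay Zoe Omar Dee Vic Kai Eli Tao Sam Pia Bo Jae

Visit Nia; enqueue Uma, Cal, Ben, Ava → queue [Uma, Cal, Ben, Ava]
Visit Uma; enqueue Fay → queue [Cal, Ben, Ava, Fay]
Visit Cal; enqueue Zoe, Omar, Dee → queue [Ben, Ava, Fay, Zoe, Omar, Dee]
Visit Ben; enqueue Vic, Kai, Eli → queue [Ava, Fay, Zoe, Omar, Dee, Vic, Kai, Eli]
Visit Ava; enqueue Tao, Sam, Pia → queue [Fay, Zoe, Omar, Dee, Vic, Kai, Eli, Tao, Sam, Pia]
Visit Fay → queue [Zoe, Omar, Dee, Vic, Kai, Eli, Tao, Sam, Pia]
Visit Zoe; enqueue Bo → queue [Omar, Dee, Vic, Kai, Eli, Tao, Sam, Pia, Bo]
Visit Omar → queue [Dee, Vic, Kai, Eli, Tao, Sam, Pia, Bo]
Visit Dee; enqueue Jae → queue [Vic, Kai, Eli, Tao, Sam, Pia, Bo, Jae]
Visit Vic → queue [Kai, Eli, Tao, Sam, Pia, Bo, Jae]
Visit Kai → queue [Eli, Tao, Sam, Pia, Bo, Jae]
Visit Eli → queue [Tao, Sam, Pia, Bo, Jae]
Visit Tao → queue [Sam, Pia, Bo, Jae]
Visit Sam → queue [Pia, Bo, Jae]
Visit Pia → queue [Bo, Jae]
Visit Bo → queue [Jae]
Visit Jae → queue []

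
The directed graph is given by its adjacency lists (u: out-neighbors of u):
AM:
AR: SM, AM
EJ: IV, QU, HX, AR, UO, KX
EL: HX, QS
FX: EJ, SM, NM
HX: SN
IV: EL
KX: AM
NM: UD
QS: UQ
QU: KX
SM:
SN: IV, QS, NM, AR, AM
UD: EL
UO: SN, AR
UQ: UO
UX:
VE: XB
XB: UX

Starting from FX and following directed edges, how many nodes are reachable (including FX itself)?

16

BFS from FX visits: FX, EJ, SM, NM, IV, QU, HX, AR, UO, KX, UD, EL, SN, AM, QS, UQ
Reachable nodes: 16 of 19 total.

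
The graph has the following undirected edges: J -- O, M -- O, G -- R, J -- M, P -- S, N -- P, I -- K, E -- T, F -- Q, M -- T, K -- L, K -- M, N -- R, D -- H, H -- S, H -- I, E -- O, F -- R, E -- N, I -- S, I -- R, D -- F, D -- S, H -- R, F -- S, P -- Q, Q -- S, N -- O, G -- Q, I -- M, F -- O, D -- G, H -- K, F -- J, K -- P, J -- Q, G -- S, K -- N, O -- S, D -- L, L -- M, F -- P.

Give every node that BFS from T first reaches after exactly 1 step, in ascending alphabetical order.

Level 0: T
Level 1: E, M
Level 2: I, J, K, L, N, O
Level 3: D, F, H, P, Q, R, S
Level 4: G

E, M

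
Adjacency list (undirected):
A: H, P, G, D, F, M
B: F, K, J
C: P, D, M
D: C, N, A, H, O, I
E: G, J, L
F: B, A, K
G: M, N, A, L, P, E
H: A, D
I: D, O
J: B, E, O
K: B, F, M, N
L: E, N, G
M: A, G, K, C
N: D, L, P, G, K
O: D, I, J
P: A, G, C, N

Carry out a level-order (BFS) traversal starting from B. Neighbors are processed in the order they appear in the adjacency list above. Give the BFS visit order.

B → F → K → J → A → M → N → E → O → H → P → G → D → C → L → I

Visit B; enqueue F, K, J → queue [F, K, J]
Visit F; enqueue A → queue [K, J, A]
Visit K; enqueue M, N → queue [J, A, M, N]
Visit J; enqueue E, O → queue [A, M, N, E, O]
Visit A; enqueue H, P, G, D → queue [M, N, E, O, H, P, G, D]
Visit M; enqueue C → queue [N, E, O, H, P, G, D, C]
Visit N; enqueue L → queue [E, O, H, P, G, D, C, L]
Visit E → queue [O, H, P, G, D, C, L]
Visit O; enqueue I → queue [H, P, G, D, C, L, I]
Visit H → queue [P, G, D, C, L, I]
Visit P → queue [G, D, C, L, I]
Visit G → queue [D, C, L, I]
Visit D → queue [C, L, I]
Visit C → queue [L, I]
Visit L → queue [I]
Visit I → queue []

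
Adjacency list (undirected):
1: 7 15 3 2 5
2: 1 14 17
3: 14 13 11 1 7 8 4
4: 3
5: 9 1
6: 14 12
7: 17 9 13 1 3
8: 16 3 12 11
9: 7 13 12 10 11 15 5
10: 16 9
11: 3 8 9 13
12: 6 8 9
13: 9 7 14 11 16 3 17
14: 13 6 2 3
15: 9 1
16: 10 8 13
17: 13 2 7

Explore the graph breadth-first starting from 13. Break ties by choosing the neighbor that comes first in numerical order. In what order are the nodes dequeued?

13 3 7 9 11 14 16 17 1 4 8 5 10 12 15 2 6

Visit 13; enqueue 3, 7, 9, 11, 14, 16, 17 → queue [3, 7, 9, 11, 14, 16, 17]
Visit 3; enqueue 1, 4, 8 → queue [7, 9, 11, 14, 16, 17, 1, 4, 8]
Visit 7 → queue [9, 11, 14, 16, 17, 1, 4, 8]
Visit 9; enqueue 5, 10, 12, 15 → queue [11, 14, 16, 17, 1, 4, 8, 5, 10, 12, 15]
Visit 11 → queue [14, 16, 17, 1, 4, 8, 5, 10, 12, 15]
Visit 14; enqueue 2, 6 → queue [16, 17, 1, 4, 8, 5, 10, 12, 15, 2, 6]
Visit 16 → queue [17, 1, 4, 8, 5, 10, 12, 15, 2, 6]
Visit 17 → queue [1, 4, 8, 5, 10, 12, 15, 2, 6]
Visit 1 → queue [4, 8, 5, 10, 12, 15, 2, 6]
Visit 4 → queue [8, 5, 10, 12, 15, 2, 6]
Visit 8 → queue [5, 10, 12, 15, 2, 6]
Visit 5 → queue [10, 12, 15, 2, 6]
Visit 10 → queue [12, 15, 2, 6]
Visit 12 → queue [15, 2, 6]
Visit 15 → queue [2, 6]
Visit 2 → queue [6]
Visit 6 → queue []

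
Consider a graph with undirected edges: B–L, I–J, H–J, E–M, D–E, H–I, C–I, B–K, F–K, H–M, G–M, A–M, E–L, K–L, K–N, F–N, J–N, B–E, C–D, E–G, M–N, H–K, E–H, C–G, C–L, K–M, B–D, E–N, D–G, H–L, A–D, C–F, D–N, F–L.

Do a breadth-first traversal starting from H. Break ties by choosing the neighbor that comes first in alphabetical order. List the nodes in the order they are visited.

H, E, I, J, K, L, M, B, D, G, N, C, F, A

Visit H; enqueue E, I, J, K, L, M → queue [E, I, J, K, L, M]
Visit E; enqueue B, D, G, N → queue [I, J, K, L, M, B, D, G, N]
Visit I; enqueue C → queue [J, K, L, M, B, D, G, N, C]
Visit J → queue [K, L, M, B, D, G, N, C]
Visit K; enqueue F → queue [L, M, B, D, G, N, C, F]
Visit L → queue [M, B, D, G, N, C, F]
Visit M; enqueue A → queue [B, D, G, N, C, F, A]
Visit B → queue [D, G, N, C, F, A]
Visit D → queue [G, N, C, F, A]
Visit G → queue [N, C, F, A]
Visit N → queue [C, F, A]
Visit C → queue [F, A]
Visit F → queue [A]
Visit A → queue []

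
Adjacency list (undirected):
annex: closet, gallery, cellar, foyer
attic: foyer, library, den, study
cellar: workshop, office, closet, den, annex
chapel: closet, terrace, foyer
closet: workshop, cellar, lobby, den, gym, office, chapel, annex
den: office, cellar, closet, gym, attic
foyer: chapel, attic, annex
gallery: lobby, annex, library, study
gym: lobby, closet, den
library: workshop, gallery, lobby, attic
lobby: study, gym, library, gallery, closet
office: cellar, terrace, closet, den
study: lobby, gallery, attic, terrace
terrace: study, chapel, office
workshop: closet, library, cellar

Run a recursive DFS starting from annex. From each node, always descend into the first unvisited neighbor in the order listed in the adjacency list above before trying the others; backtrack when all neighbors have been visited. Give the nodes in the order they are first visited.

annex, closet, workshop, library, gallery, lobby, study, attic, foyer, chapel, terrace, office, cellar, den, gym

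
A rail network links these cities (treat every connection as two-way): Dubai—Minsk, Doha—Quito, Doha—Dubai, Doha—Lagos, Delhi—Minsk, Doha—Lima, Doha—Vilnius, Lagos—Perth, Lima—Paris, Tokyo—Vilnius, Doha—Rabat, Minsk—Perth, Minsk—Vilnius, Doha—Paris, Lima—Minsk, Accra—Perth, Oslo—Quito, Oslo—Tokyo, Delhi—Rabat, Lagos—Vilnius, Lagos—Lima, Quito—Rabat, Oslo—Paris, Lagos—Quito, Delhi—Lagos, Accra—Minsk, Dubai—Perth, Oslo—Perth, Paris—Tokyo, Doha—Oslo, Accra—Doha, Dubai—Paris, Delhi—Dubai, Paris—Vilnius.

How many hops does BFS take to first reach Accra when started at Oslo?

Level 0: Oslo
Level 1: Doha, Paris, Perth, Quito, Tokyo
Level 2: Accra, Dubai, Lagos, Lima, Minsk, Rabat, Vilnius
Level 3: Delhi
Accra first appears at level 2.

2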